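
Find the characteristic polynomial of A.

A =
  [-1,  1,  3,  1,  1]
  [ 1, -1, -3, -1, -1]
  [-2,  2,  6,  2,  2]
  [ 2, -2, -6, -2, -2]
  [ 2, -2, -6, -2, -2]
x^5

Expanding det(x·I − A) (e.g. by cofactor expansion or by noting that A is similar to its Jordan form J, which has the same characteristic polynomial as A) gives
  χ_A(x) = x^5
which factors as x^5. The eigenvalues (with algebraic multiplicities) are λ = 0 with multiplicity 5.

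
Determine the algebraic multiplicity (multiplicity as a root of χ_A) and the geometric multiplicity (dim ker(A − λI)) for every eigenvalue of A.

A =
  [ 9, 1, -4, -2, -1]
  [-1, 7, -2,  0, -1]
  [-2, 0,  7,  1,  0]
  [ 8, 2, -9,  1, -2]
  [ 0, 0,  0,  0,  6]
λ = 6: alg = 5, geom = 3

Step 1 — factor the characteristic polynomial to read off the algebraic multiplicities:
  χ_A(x) = (x - 6)^5

Step 2 — compute geometric multiplicities via the rank-nullity identity g(λ) = n − rank(A − λI):
  rank(A − (6)·I) = 2, so dim ker(A − (6)·I) = n − 2 = 3

Summary:
  λ = 6: algebraic multiplicity = 5, geometric multiplicity = 3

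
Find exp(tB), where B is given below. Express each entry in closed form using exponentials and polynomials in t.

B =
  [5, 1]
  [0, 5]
e^{tB} =
  [exp(5*t), t*exp(5*t)]
  [0, exp(5*t)]

Strategy: write B = P · J · P⁻¹ where J is a Jordan canonical form, so e^{tB} = P · e^{tJ} · P⁻¹, and e^{tJ} can be computed block-by-block.

B has Jordan form
J =
  [5, 1]
  [0, 5]
(up to reordering of blocks).

Per-block formulas:
  For a 2×2 Jordan block J_2(5): exp(t · J_2(5)) = e^(5t)·(I + t·N), where N is the 2×2 nilpotent shift.

After assembling e^{tJ} and conjugating by P, we get:

e^{tB} =
  [exp(5*t), t*exp(5*t)]
  [0, exp(5*t)]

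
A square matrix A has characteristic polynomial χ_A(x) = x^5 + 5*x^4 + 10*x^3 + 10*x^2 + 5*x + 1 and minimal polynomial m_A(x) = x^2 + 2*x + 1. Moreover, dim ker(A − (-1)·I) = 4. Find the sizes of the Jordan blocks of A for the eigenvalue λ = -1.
Block sizes for λ = -1: [2, 1, 1, 1]

Step 1 — from the characteristic polynomial, algebraic multiplicity of λ = -1 is 5. From dim ker(A − (-1)·I) = 4, there are exactly 4 Jordan blocks for λ = -1.
Step 2 — from the minimal polynomial, the factor (x + 1)^2 tells us the largest block for λ = -1 has size 2.
Step 3 — with total size 5, 4 blocks, and largest block 2, the block sizes (in nonincreasing order) are [2, 1, 1, 1].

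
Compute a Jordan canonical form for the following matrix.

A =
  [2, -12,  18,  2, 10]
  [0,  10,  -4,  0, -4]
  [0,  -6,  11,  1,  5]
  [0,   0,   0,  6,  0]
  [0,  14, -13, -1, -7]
J_1(2) ⊕ J_1(2) ⊕ J_2(6) ⊕ J_1(6)

The characteristic polynomial is
  det(x·I − A) = x^5 - 22*x^4 + 184*x^3 - 720*x^2 + 1296*x - 864 = (x - 6)^3*(x - 2)^2

Eigenvalues and multiplicities (the geometric multiplicity of λ is n − rank(A − λI), which equals the number of Jordan blocks for λ):
  λ = 2: algebraic multiplicity = 2, geometric multiplicity = 2
  λ = 6: algebraic multiplicity = 3, geometric multiplicity = 2

Determining the block sizes for each eigenvalue:
  λ = 2: gm = am = 2, so every block has size 1 → block sizes [1, 1]
  λ = 6: 2 blocks summing to 3 forces exactly one block of size 2 and the rest size 1 → block sizes [2, 1]

Assembling the blocks gives a Jordan form
J =
  [2, 0, 0, 0, 0]
  [0, 2, 0, 0, 0]
  [0, 0, 6, 1, 0]
  [0, 0, 0, 6, 0]
  [0, 0, 0, 0, 6]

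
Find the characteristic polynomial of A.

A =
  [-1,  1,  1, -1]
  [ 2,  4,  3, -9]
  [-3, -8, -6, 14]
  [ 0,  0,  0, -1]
x^4 + 4*x^3 + 6*x^2 + 4*x + 1

Expanding det(x·I − A) (e.g. by cofactor expansion or by noting that A is similar to its Jordan form J, which has the same characteristic polynomial as A) gives
  χ_A(x) = x^4 + 4*x^3 + 6*x^2 + 4*x + 1
which factors as (x + 1)^4. The eigenvalues (with algebraic multiplicities) are λ = -1 with multiplicity 4.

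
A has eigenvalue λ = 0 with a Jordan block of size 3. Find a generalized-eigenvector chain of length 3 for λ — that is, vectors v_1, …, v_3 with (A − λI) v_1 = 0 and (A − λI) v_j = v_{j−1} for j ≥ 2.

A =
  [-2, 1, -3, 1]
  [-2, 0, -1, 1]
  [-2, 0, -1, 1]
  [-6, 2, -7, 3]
A Jordan chain for λ = 0 of length 3:
v_1 = (2, 0, 0, 4)ᵀ
v_2 = (-2, -2, -2, -6)ᵀ
v_3 = (1, 0, 0, 0)ᵀ

Let N = A − (0)·I. We want v_3 with N^3 v_3 = 0 but N^2 v_3 ≠ 0; then v_{j-1} := N · v_j for j = 3, …, 2.

Pick v_3 = (1, 0, 0, 0)ᵀ.
Then v_2 = N · v_3 = (-2, -2, -2, -6)ᵀ.
Then v_1 = N · v_2 = (2, 0, 0, 4)ᵀ.

Sanity check: (A − (0)·I) v_1 = (0, 0, 0, 0)ᵀ = 0. ✓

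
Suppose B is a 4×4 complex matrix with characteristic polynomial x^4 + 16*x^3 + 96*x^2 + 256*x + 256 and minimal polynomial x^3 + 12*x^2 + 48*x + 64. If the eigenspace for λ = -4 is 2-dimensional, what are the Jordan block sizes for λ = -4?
Block sizes for λ = -4: [3, 1]

Step 1 — from the characteristic polynomial, algebraic multiplicity of λ = -4 is 4. From dim ker(B − (-4)·I) = 2, there are exactly 2 Jordan blocks for λ = -4.
Step 2 — from the minimal polynomial, the factor (x + 4)^3 tells us the largest block for λ = -4 has size 3.
Step 3 — with total size 4, 2 blocks, and largest block 3, the block sizes (in nonincreasing order) are [3, 1].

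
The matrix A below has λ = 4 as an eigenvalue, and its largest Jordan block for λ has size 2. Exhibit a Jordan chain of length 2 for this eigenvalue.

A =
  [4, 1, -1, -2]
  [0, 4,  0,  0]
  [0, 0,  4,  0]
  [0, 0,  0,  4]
A Jordan chain for λ = 4 of length 2:
v_1 = (1, 0, 0, 0)ᵀ
v_2 = (0, 1, 0, 0)ᵀ

Let N = A − (4)·I. We want v_2 with N^2 v_2 = 0 but N^1 v_2 ≠ 0; then v_{j-1} := N · v_j for j = 2, …, 2.

Pick v_2 = (0, 1, 0, 0)ᵀ.
Then v_1 = N · v_2 = (1, 0, 0, 0)ᵀ.

Sanity check: (A − (4)·I) v_1 = (0, 0, 0, 0)ᵀ = 0. ✓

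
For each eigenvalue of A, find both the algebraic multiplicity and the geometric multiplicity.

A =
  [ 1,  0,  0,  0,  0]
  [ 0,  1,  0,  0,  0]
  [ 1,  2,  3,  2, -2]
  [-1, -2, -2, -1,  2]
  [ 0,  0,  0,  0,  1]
λ = 1: alg = 5, geom = 4

Step 1 — factor the characteristic polynomial to read off the algebraic multiplicities:
  χ_A(x) = (x - 1)^5

Step 2 — compute geometric multiplicities via the rank-nullity identity g(λ) = n − rank(A − λI):
  rank(A − (1)·I) = 1, so dim ker(A − (1)·I) = n − 1 = 4

Summary:
  λ = 1: algebraic multiplicity = 5, geometric multiplicity = 4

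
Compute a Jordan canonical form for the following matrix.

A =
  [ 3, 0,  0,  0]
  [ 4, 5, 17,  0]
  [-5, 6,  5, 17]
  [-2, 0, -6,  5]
J_1(3) ⊕ J_3(5)

The characteristic polynomial is
  det(x·I − A) = x^4 - 18*x^3 + 120*x^2 - 350*x + 375 = (x - 5)^3*(x - 3)

Eigenvalues and multiplicities (the geometric multiplicity of λ is n − rank(A − λI), which equals the number of Jordan blocks for λ):
  λ = 3: algebraic multiplicity = 1, geometric multiplicity = 1
  λ = 5: algebraic multiplicity = 3, geometric multiplicity = 1

Determining the block sizes for each eigenvalue:
  λ = 3: one block (gm = 1), so the single block has size am = 1 → block sizes [1]
  λ = 5: one block (gm = 1), so the single block has size am = 3 → block sizes [3]

Assembling the blocks gives a Jordan form
J =
  [3, 0, 0, 0]
  [0, 5, 1, 0]
  [0, 0, 5, 1]
  [0, 0, 0, 5]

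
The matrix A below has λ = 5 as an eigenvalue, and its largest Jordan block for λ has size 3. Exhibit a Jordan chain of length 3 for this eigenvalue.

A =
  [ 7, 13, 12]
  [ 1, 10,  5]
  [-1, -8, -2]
A Jordan chain for λ = 5 of length 3:
v_1 = (5, 2, -3)ᵀ
v_2 = (2, 1, -1)ᵀ
v_3 = (1, 0, 0)ᵀ

Let N = A − (5)·I. We want v_3 with N^3 v_3 = 0 but N^2 v_3 ≠ 0; then v_{j-1} := N · v_j for j = 3, …, 2.

Pick v_3 = (1, 0, 0)ᵀ.
Then v_2 = N · v_3 = (2, 1, -1)ᵀ.
Then v_1 = N · v_2 = (5, 2, -3)ᵀ.

Sanity check: (A − (5)·I) v_1 = (0, 0, 0)ᵀ = 0. ✓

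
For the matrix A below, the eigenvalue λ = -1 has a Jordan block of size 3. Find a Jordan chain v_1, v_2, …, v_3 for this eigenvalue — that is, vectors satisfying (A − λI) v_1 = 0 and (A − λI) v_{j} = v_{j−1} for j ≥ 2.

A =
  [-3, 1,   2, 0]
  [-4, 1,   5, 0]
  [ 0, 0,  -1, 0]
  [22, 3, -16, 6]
A Jordan chain for λ = -1 of length 3:
v_1 = (2, 4, 0, -8)ᵀ
v_2 = (2, 6, 0, -10)ᵀ
v_3 = (1, 0, 2, 0)ᵀ

Let N = A − (-1)·I. We want v_3 with N^3 v_3 = 0 but N^2 v_3 ≠ 0; then v_{j-1} := N · v_j for j = 3, …, 2.

Pick v_3 = (1, 0, 2, 0)ᵀ.
Then v_2 = N · v_3 = (2, 6, 0, -10)ᵀ.
Then v_1 = N · v_2 = (2, 4, 0, -8)ᵀ.

Sanity check: (A − (-1)·I) v_1 = (0, 0, 0, 0)ᵀ = 0. ✓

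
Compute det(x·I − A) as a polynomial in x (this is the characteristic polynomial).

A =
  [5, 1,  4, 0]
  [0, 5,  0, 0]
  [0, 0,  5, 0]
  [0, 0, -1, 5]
x^4 - 20*x^3 + 150*x^2 - 500*x + 625

Expanding det(x·I − A) (e.g. by cofactor expansion or by noting that A is similar to its Jordan form J, which has the same characteristic polynomial as A) gives
  χ_A(x) = x^4 - 20*x^3 + 150*x^2 - 500*x + 625
which factors as (x - 5)^4. The eigenvalues (with algebraic multiplicities) are λ = 5 with multiplicity 4.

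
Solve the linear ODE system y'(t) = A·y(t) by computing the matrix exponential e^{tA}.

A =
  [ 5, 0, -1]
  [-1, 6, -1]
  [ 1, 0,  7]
e^{tA} =
  [-t*exp(6*t) + exp(6*t), 0, -t*exp(6*t)]
  [-t*exp(6*t), exp(6*t), -t*exp(6*t)]
  [t*exp(6*t), 0, t*exp(6*t) + exp(6*t)]

Strategy: write A = P · J · P⁻¹ where J is a Jordan canonical form, so e^{tA} = P · e^{tJ} · P⁻¹, and e^{tJ} can be computed block-by-block.

A has Jordan form
J =
  [6, 1, 0]
  [0, 6, 0]
  [0, 0, 6]
(up to reordering of blocks).

Per-block formulas:
  For a 1×1 block at λ = 6: exp(t · [6]) = [e^(6t)].
  For a 2×2 Jordan block J_2(6): exp(t · J_2(6)) = e^(6t)·(I + t·N), where N is the 2×2 nilpotent shift.

After assembling e^{tJ} and conjugating by P, we get:

e^{tA} =
  [-t*exp(6*t) + exp(6*t), 0, -t*exp(6*t)]
  [-t*exp(6*t), exp(6*t), -t*exp(6*t)]
  [t*exp(6*t), 0, t*exp(6*t) + exp(6*t)]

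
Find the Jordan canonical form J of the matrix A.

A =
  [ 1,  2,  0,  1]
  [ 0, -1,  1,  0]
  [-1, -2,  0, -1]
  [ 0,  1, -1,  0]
J_3(0) ⊕ J_1(0)

The characteristic polynomial is
  det(x·I − A) = x^4

Eigenvalues and multiplicities (the geometric multiplicity of λ is n − rank(A − λI), which equals the number of Jordan blocks for λ):
  λ = 0: algebraic multiplicity = 4, geometric multiplicity = 2

Determining the block sizes for each eigenvalue:
  λ = 0: with am = 4 and gm = 2, the partition is not yet determined (e.g. several partitions of 4 into 2 parts exist). Let N = A − (0)·I. Computing rank(N^1) = 2, rank(N^2) = 1, rank(N^3) = 0; the number of blocks of size ≥ j is rank(N^{j−1}) − rank(N^j), giving [2, 1, 1]. So we have 1 block(s) of size 3, 1 block(s) of size 1 → block sizes [3, 1]

Assembling the blocks gives a Jordan form
J =
  [0, 1, 0, 0]
  [0, 0, 1, 0]
  [0, 0, 0, 0]
  [0, 0, 0, 0]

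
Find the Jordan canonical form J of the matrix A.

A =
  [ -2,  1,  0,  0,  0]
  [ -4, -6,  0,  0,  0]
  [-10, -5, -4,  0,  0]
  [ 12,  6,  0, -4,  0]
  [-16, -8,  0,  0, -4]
J_2(-4) ⊕ J_1(-4) ⊕ J_1(-4) ⊕ J_1(-4)

The characteristic polynomial is
  det(x·I − A) = x^5 + 20*x^4 + 160*x^3 + 640*x^2 + 1280*x + 1024 = (x + 4)^5

Eigenvalues and multiplicities (the geometric multiplicity of λ is n − rank(A − λI), which equals the number of Jordan blocks for λ):
  λ = -4: algebraic multiplicity = 5, geometric multiplicity = 4

Determining the block sizes for each eigenvalue:
  λ = -4: 4 blocks summing to 5 forces exactly one block of size 2 and the rest size 1 → block sizes [2, 1, 1, 1]

Assembling the blocks gives a Jordan form
J =
  [-4,  1,  0,  0,  0]
  [ 0, -4,  0,  0,  0]
  [ 0,  0, -4,  0,  0]
  [ 0,  0,  0, -4,  0]
  [ 0,  0,  0,  0, -4]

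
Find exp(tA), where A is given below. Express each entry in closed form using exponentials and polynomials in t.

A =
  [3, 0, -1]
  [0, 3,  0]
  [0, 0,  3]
e^{tA} =
  [exp(3*t), 0, -t*exp(3*t)]
  [0, exp(3*t), 0]
  [0, 0, exp(3*t)]

Strategy: write A = P · J · P⁻¹ where J is a Jordan canonical form, so e^{tA} = P · e^{tJ} · P⁻¹, and e^{tJ} can be computed block-by-block.

A has Jordan form
J =
  [3, 1, 0]
  [0, 3, 0]
  [0, 0, 3]
(up to reordering of blocks).

Per-block formulas:
  For a 2×2 Jordan block J_2(3): exp(t · J_2(3)) = e^(3t)·(I + t·N), where N is the 2×2 nilpotent shift.
  For a 1×1 block at λ = 3: exp(t · [3]) = [e^(3t)].

After assembling e^{tJ} and conjugating by P, we get:

e^{tA} =
  [exp(3*t), 0, -t*exp(3*t)]
  [0, exp(3*t), 0]
  [0, 0, exp(3*t)]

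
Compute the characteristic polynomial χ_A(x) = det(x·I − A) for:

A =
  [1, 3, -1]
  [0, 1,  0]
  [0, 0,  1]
x^3 - 3*x^2 + 3*x - 1

Expanding det(x·I − A) (e.g. by cofactor expansion or by noting that A is similar to its Jordan form J, which has the same characteristic polynomial as A) gives
  χ_A(x) = x^3 - 3*x^2 + 3*x - 1
which factors as (x - 1)^3. The eigenvalues (with algebraic multiplicities) are λ = 1 with multiplicity 3.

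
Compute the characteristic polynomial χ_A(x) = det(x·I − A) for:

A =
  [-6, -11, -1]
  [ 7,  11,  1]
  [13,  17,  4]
x^3 - 9*x^2 + 27*x - 27

Expanding det(x·I − A) (e.g. by cofactor expansion or by noting that A is similar to its Jordan form J, which has the same characteristic polynomial as A) gives
  χ_A(x) = x^3 - 9*x^2 + 27*x - 27
which factors as (x - 3)^3. The eigenvalues (with algebraic multiplicities) are λ = 3 with multiplicity 3.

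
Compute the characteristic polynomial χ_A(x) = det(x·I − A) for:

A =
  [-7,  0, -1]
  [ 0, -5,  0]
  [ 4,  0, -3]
x^3 + 15*x^2 + 75*x + 125

Expanding det(x·I − A) (e.g. by cofactor expansion or by noting that A is similar to its Jordan form J, which has the same characteristic polynomial as A) gives
  χ_A(x) = x^3 + 15*x^2 + 75*x + 125
which factors as (x + 5)^3. The eigenvalues (with algebraic multiplicities) are λ = -5 with multiplicity 3.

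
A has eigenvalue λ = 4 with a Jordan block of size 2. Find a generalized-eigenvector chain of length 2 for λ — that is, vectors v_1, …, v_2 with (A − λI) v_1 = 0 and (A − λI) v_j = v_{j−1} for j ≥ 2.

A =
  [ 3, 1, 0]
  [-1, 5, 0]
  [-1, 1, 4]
A Jordan chain for λ = 4 of length 2:
v_1 = (-1, -1, -1)ᵀ
v_2 = (1, 0, 0)ᵀ

Let N = A − (4)·I. We want v_2 with N^2 v_2 = 0 but N^1 v_2 ≠ 0; then v_{j-1} := N · v_j for j = 2, …, 2.

Pick v_2 = (1, 0, 0)ᵀ.
Then v_1 = N · v_2 = (-1, -1, -1)ᵀ.

Sanity check: (A − (4)·I) v_1 = (0, 0, 0)ᵀ = 0. ✓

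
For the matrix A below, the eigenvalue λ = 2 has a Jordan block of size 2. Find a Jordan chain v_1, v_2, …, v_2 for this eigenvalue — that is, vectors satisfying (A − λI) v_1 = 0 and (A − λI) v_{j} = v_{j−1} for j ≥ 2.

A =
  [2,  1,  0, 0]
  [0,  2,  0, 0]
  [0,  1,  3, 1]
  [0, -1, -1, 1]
A Jordan chain for λ = 2 of length 2:
v_1 = (1, 0, 1, -1)ᵀ
v_2 = (0, 1, 0, 0)ᵀ

Let N = A − (2)·I. We want v_2 with N^2 v_2 = 0 but N^1 v_2 ≠ 0; then v_{j-1} := N · v_j for j = 2, …, 2.

Pick v_2 = (0, 1, 0, 0)ᵀ.
Then v_1 = N · v_2 = (1, 0, 1, -1)ᵀ.

Sanity check: (A − (2)·I) v_1 = (0, 0, 0, 0)ᵀ = 0. ✓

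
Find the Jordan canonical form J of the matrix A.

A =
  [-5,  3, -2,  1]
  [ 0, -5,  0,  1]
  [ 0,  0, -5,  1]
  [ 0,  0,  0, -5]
J_3(-5) ⊕ J_1(-5)

The characteristic polynomial is
  det(x·I − A) = x^4 + 20*x^3 + 150*x^2 + 500*x + 625 = (x + 5)^4

Eigenvalues and multiplicities (the geometric multiplicity of λ is n − rank(A − λI), which equals the number of Jordan blocks for λ):
  λ = -5: algebraic multiplicity = 4, geometric multiplicity = 2

Determining the block sizes for each eigenvalue:
  λ = -5: with am = 4 and gm = 2, the partition is not yet determined (e.g. several partitions of 4 into 2 parts exist). Let N = A − (-5)·I. Computing rank(N^1) = 2, rank(N^2) = 1, rank(N^3) = 0; the number of blocks of size ≥ j is rank(N^{j−1}) − rank(N^j), giving [2, 1, 1]. So we have 1 block(s) of size 3, 1 block(s) of size 1 → block sizes [3, 1]

Assembling the blocks gives a Jordan form
J =
  [-5,  1,  0,  0]
  [ 0, -5,  1,  0]
  [ 0,  0, -5,  0]
  [ 0,  0,  0, -5]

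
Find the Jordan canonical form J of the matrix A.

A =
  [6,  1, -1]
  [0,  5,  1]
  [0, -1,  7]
J_2(6) ⊕ J_1(6)

The characteristic polynomial is
  det(x·I − A) = x^3 - 18*x^2 + 108*x - 216 = (x - 6)^3

Eigenvalues and multiplicities (the geometric multiplicity of λ is n − rank(A − λI), which equals the number of Jordan blocks for λ):
  λ = 6: algebraic multiplicity = 3, geometric multiplicity = 2

Determining the block sizes for each eigenvalue:
  λ = 6: 2 blocks summing to 3 forces exactly one block of size 2 and the rest size 1 → block sizes [2, 1]

Assembling the blocks gives a Jordan form
J =
  [6, 1, 0]
  [0, 6, 0]
  [0, 0, 6]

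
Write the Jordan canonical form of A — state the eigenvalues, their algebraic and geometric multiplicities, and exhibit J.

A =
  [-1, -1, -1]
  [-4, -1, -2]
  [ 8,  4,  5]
J_2(1) ⊕ J_1(1)

The characteristic polynomial is
  det(x·I − A) = x^3 - 3*x^2 + 3*x - 1 = (x - 1)^3

Eigenvalues and multiplicities (the geometric multiplicity of λ is n − rank(A − λI), which equals the number of Jordan blocks for λ):
  λ = 1: algebraic multiplicity = 3, geometric multiplicity = 2

Determining the block sizes for each eigenvalue:
  λ = 1: 2 blocks summing to 3 forces exactly one block of size 2 and the rest size 1 → block sizes [2, 1]

Assembling the blocks gives a Jordan form
J =
  [1, 1, 0]
  [0, 1, 0]
  [0, 0, 1]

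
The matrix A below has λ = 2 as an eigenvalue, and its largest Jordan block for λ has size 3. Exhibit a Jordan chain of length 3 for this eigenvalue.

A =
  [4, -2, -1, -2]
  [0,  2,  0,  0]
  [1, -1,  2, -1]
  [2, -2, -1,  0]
A Jordan chain for λ = 2 of length 3:
v_1 = (-1, 0, 0, -1)ᵀ
v_2 = (2, 0, 1, 2)ᵀ
v_3 = (1, 0, 0, 0)ᵀ

Let N = A − (2)·I. We want v_3 with N^3 v_3 = 0 but N^2 v_3 ≠ 0; then v_{j-1} := N · v_j for j = 3, …, 2.

Pick v_3 = (1, 0, 0, 0)ᵀ.
Then v_2 = N · v_3 = (2, 0, 1, 2)ᵀ.
Then v_1 = N · v_2 = (-1, 0, 0, -1)ᵀ.

Sanity check: (A − (2)·I) v_1 = (0, 0, 0, 0)ᵀ = 0. ✓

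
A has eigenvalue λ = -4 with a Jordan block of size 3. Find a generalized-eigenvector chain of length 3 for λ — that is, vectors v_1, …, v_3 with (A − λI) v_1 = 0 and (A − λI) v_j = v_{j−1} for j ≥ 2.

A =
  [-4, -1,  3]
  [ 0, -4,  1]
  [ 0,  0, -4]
A Jordan chain for λ = -4 of length 3:
v_1 = (-1, 0, 0)ᵀ
v_2 = (3, 1, 0)ᵀ
v_3 = (0, 0, 1)ᵀ

Let N = A − (-4)·I. We want v_3 with N^3 v_3 = 0 but N^2 v_3 ≠ 0; then v_{j-1} := N · v_j for j = 3, …, 2.

Pick v_3 = (0, 0, 1)ᵀ.
Then v_2 = N · v_3 = (3, 1, 0)ᵀ.
Then v_1 = N · v_2 = (-1, 0, 0)ᵀ.

Sanity check: (A − (-4)·I) v_1 = (0, 0, 0)ᵀ = 0. ✓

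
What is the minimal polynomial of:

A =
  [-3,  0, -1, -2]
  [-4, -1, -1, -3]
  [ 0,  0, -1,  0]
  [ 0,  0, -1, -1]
x^4 + 6*x^3 + 12*x^2 + 10*x + 3

The characteristic polynomial is χ_A(x) = (x + 1)^3*(x + 3), so the eigenvalues are known. The minimal polynomial is
  m_A(x) = Π_λ (x − λ)^{k_λ}
where k_λ is the size of the *largest* Jordan block for λ (equivalently, the smallest k with (A − λI)^k v = 0 for every generalised eigenvector v of λ).

  λ = -3: largest Jordan block has size 1, contributing (x + 3)
  λ = -1: largest Jordan block has size 3, contributing (x + 1)^3

So m_A(x) = (x + 1)^3*(x + 3) = x^4 + 6*x^3 + 12*x^2 + 10*x + 3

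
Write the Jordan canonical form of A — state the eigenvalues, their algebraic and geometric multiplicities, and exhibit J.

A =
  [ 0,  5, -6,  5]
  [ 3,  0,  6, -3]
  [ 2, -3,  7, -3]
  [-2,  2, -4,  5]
J_3(3) ⊕ J_1(3)

The characteristic polynomial is
  det(x·I − A) = x^4 - 12*x^3 + 54*x^2 - 108*x + 81 = (x - 3)^4

Eigenvalues and multiplicities (the geometric multiplicity of λ is n − rank(A − λI), which equals the number of Jordan blocks for λ):
  λ = 3: algebraic multiplicity = 4, geometric multiplicity = 2

Determining the block sizes for each eigenvalue:
  λ = 3: with am = 4 and gm = 2, the partition is not yet determined (e.g. several partitions of 4 into 2 parts exist). Let N = A − (3)·I. Computing rank(N^1) = 2, rank(N^2) = 1, rank(N^3) = 0; the number of blocks of size ≥ j is rank(N^{j−1}) − rank(N^j), giving [2, 1, 1]. So we have 1 block(s) of size 3, 1 block(s) of size 1 → block sizes [3, 1]

Assembling the blocks gives a Jordan form
J =
  [3, 1, 0, 0]
  [0, 3, 1, 0]
  [0, 0, 3, 0]
  [0, 0, 0, 3]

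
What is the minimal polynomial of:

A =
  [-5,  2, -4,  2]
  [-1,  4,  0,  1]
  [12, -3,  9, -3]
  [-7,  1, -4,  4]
x^2 - 6*x + 9

The characteristic polynomial is χ_A(x) = (x - 3)^4, so the eigenvalues are known. The minimal polynomial is
  m_A(x) = Π_λ (x − λ)^{k_λ}
where k_λ is the size of the *largest* Jordan block for λ (equivalently, the smallest k with (A − λI)^k v = 0 for every generalised eigenvector v of λ).

  λ = 3: largest Jordan block has size 2, contributing (x − 3)^2

So m_A(x) = (x - 3)^2 = x^2 - 6*x + 9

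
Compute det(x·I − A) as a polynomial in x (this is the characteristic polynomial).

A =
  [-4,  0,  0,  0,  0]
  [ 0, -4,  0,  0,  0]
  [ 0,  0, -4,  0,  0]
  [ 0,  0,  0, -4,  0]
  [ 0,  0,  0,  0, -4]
x^5 + 20*x^4 + 160*x^3 + 640*x^2 + 1280*x + 1024

Expanding det(x·I − A) (e.g. by cofactor expansion or by noting that A is similar to its Jordan form J, which has the same characteristic polynomial as A) gives
  χ_A(x) = x^5 + 20*x^4 + 160*x^3 + 640*x^2 + 1280*x + 1024
which factors as (x + 4)^5. The eigenvalues (with algebraic multiplicities) are λ = -4 with multiplicity 5.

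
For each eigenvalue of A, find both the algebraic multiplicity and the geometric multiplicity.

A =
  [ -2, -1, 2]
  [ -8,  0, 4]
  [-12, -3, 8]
λ = 2: alg = 3, geom = 2

Step 1 — factor the characteristic polynomial to read off the algebraic multiplicities:
  χ_A(x) = (x - 2)^3

Step 2 — compute geometric multiplicities via the rank-nullity identity g(λ) = n − rank(A − λI):
  rank(A − (2)·I) = 1, so dim ker(A − (2)·I) = n − 1 = 2

Summary:
  λ = 2: algebraic multiplicity = 3, geometric multiplicity = 2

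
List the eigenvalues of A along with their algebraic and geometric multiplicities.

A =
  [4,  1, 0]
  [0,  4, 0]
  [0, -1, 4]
λ = 4: alg = 3, geom = 2

Step 1 — factor the characteristic polynomial to read off the algebraic multiplicities:
  χ_A(x) = (x - 4)^3

Step 2 — compute geometric multiplicities via the rank-nullity identity g(λ) = n − rank(A − λI):
  rank(A − (4)·I) = 1, so dim ker(A − (4)·I) = n − 1 = 2

Summary:
  λ = 4: algebraic multiplicity = 3, geometric multiplicity = 2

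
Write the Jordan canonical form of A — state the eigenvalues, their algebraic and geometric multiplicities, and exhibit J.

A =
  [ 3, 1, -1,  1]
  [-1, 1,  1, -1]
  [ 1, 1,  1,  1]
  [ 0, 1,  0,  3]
J_3(2) ⊕ J_1(2)

The characteristic polynomial is
  det(x·I − A) = x^4 - 8*x^3 + 24*x^2 - 32*x + 16 = (x - 2)^4

Eigenvalues and multiplicities (the geometric multiplicity of λ is n − rank(A − λI), which equals the number of Jordan blocks for λ):
  λ = 2: algebraic multiplicity = 4, geometric multiplicity = 2

Determining the block sizes for each eigenvalue:
  λ = 2: with am = 4 and gm = 2, the partition is not yet determined (e.g. several partitions of 4 into 2 parts exist). Let N = A − (2)·I. Computing rank(N^1) = 2, rank(N^2) = 1, rank(N^3) = 0; the number of blocks of size ≥ j is rank(N^{j−1}) − rank(N^j), giving [2, 1, 1]. So we have 1 block(s) of size 3, 1 block(s) of size 1 → block sizes [3, 1]

Assembling the blocks gives a Jordan form
J =
  [2, 1, 0, 0]
  [0, 2, 1, 0]
  [0, 0, 2, 0]
  [0, 0, 0, 2]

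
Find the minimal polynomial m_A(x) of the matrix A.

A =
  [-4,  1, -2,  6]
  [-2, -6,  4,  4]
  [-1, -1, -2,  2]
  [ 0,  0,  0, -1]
x^4 + 13*x^3 + 60*x^2 + 112*x + 64

The characteristic polynomial is χ_A(x) = (x + 1)*(x + 4)^3, so the eigenvalues are known. The minimal polynomial is
  m_A(x) = Π_λ (x − λ)^{k_λ}
where k_λ is the size of the *largest* Jordan block for λ (equivalently, the smallest k with (A − λI)^k v = 0 for every generalised eigenvector v of λ).

  λ = -4: largest Jordan block has size 3, contributing (x + 4)^3
  λ = -1: largest Jordan block has size 1, contributing (x + 1)

So m_A(x) = (x + 1)*(x + 4)^3 = x^4 + 13*x^3 + 60*x^2 + 112*x + 64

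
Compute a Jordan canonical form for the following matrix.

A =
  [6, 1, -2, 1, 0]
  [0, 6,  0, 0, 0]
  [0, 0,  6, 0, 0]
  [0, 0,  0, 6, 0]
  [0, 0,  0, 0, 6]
J_2(6) ⊕ J_1(6) ⊕ J_1(6) ⊕ J_1(6)

The characteristic polynomial is
  det(x·I − A) = x^5 - 30*x^4 + 360*x^3 - 2160*x^2 + 6480*x - 7776 = (x - 6)^5

Eigenvalues and multiplicities (the geometric multiplicity of λ is n − rank(A − λI), which equals the number of Jordan blocks for λ):
  λ = 6: algebraic multiplicity = 5, geometric multiplicity = 4

Determining the block sizes for each eigenvalue:
  λ = 6: 4 blocks summing to 5 forces exactly one block of size 2 and the rest size 1 → block sizes [2, 1, 1, 1]

Assembling the blocks gives a Jordan form
J =
  [6, 1, 0, 0, 0]
  [0, 6, 0, 0, 0]
  [0, 0, 6, 0, 0]
  [0, 0, 0, 6, 0]
  [0, 0, 0, 0, 6]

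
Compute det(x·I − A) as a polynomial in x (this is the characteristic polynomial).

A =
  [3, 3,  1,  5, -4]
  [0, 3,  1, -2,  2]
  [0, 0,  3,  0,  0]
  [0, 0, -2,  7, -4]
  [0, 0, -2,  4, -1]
x^5 - 15*x^4 + 90*x^3 - 270*x^2 + 405*x - 243

Expanding det(x·I − A) (e.g. by cofactor expansion or by noting that A is similar to its Jordan form J, which has the same characteristic polynomial as A) gives
  χ_A(x) = x^5 - 15*x^4 + 90*x^3 - 270*x^2 + 405*x - 243
which factors as (x - 3)^5. The eigenvalues (with algebraic multiplicities) are λ = 3 with multiplicity 5.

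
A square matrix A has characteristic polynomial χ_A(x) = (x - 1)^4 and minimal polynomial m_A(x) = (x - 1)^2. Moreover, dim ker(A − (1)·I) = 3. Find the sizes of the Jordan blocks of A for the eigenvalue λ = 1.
Block sizes for λ = 1: [2, 1, 1]

Step 1 — from the characteristic polynomial, algebraic multiplicity of λ = 1 is 4. From dim ker(A − (1)·I) = 3, there are exactly 3 Jordan blocks for λ = 1.
Step 2 — from the minimal polynomial, the factor (x − 1)^2 tells us the largest block for λ = 1 has size 2.
Step 3 — with total size 4, 3 blocks, and largest block 2, the block sizes (in nonincreasing order) are [2, 1, 1].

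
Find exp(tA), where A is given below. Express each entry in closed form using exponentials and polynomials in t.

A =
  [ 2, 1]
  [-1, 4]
e^{tA} =
  [-t*exp(3*t) + exp(3*t), t*exp(3*t)]
  [-t*exp(3*t), t*exp(3*t) + exp(3*t)]

Strategy: write A = P · J · P⁻¹ where J is a Jordan canonical form, so e^{tA} = P · e^{tJ} · P⁻¹, and e^{tJ} can be computed block-by-block.

A has Jordan form
J =
  [3, 1]
  [0, 3]
(up to reordering of blocks).

Per-block formulas:
  For a 2×2 Jordan block J_2(3): exp(t · J_2(3)) = e^(3t)·(I + t·N), where N is the 2×2 nilpotent shift.

After assembling e^{tJ} and conjugating by P, we get:

e^{tA} =
  [-t*exp(3*t) + exp(3*t), t*exp(3*t)]
  [-t*exp(3*t), t*exp(3*t) + exp(3*t)]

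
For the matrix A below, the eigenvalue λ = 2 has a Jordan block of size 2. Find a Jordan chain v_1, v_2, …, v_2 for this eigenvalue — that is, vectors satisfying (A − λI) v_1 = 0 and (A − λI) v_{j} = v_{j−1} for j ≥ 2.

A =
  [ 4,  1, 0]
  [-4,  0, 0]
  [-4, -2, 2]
A Jordan chain for λ = 2 of length 2:
v_1 = (2, -4, -4)ᵀ
v_2 = (1, 0, 0)ᵀ

Let N = A − (2)·I. We want v_2 with N^2 v_2 = 0 but N^1 v_2 ≠ 0; then v_{j-1} := N · v_j for j = 2, …, 2.

Pick v_2 = (1, 0, 0)ᵀ.
Then v_1 = N · v_2 = (2, -4, -4)ᵀ.

Sanity check: (A − (2)·I) v_1 = (0, 0, 0)ᵀ = 0. ✓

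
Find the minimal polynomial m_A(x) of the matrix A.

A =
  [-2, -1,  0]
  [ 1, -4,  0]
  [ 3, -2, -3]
x^3 + 9*x^2 + 27*x + 27

The characteristic polynomial is χ_A(x) = (x + 3)^3, so the eigenvalues are known. The minimal polynomial is
  m_A(x) = Π_λ (x − λ)^{k_λ}
where k_λ is the size of the *largest* Jordan block for λ (equivalently, the smallest k with (A − λI)^k v = 0 for every generalised eigenvector v of λ).

  λ = -3: largest Jordan block has size 3, contributing (x + 3)^3

So m_A(x) = (x + 3)^3 = x^3 + 9*x^2 + 27*x + 27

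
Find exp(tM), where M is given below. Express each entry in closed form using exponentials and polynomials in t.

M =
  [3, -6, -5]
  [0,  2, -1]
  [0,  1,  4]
e^{tM} =
  [exp(3*t), t^2*exp(3*t)/2 - 6*t*exp(3*t), t^2*exp(3*t)/2 - 5*t*exp(3*t)]
  [0, -t*exp(3*t) + exp(3*t), -t*exp(3*t)]
  [0, t*exp(3*t), t*exp(3*t) + exp(3*t)]

Strategy: write M = P · J · P⁻¹ where J is a Jordan canonical form, so e^{tM} = P · e^{tJ} · P⁻¹, and e^{tJ} can be computed block-by-block.

M has Jordan form
J =
  [3, 1, 0]
  [0, 3, 1]
  [0, 0, 3]
(up to reordering of blocks).

Per-block formulas:
  For a 3×3 Jordan block J_3(3): exp(t · J_3(3)) = e^(3t)·(I + t·N + (t^2/2)·N^2), where N is the 3×3 nilpotent shift.

After assembling e^{tJ} and conjugating by P, we get:

e^{tM} =
  [exp(3*t), t^2*exp(3*t)/2 - 6*t*exp(3*t), t^2*exp(3*t)/2 - 5*t*exp(3*t)]
  [0, -t*exp(3*t) + exp(3*t), -t*exp(3*t)]
  [0, t*exp(3*t), t*exp(3*t) + exp(3*t)]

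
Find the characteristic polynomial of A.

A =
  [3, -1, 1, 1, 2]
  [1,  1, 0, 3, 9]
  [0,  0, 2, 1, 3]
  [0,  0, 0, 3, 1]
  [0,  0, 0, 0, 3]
x^5 - 12*x^4 + 57*x^3 - 134*x^2 + 156*x - 72

Expanding det(x·I − A) (e.g. by cofactor expansion or by noting that A is similar to its Jordan form J, which has the same characteristic polynomial as A) gives
  χ_A(x) = x^5 - 12*x^4 + 57*x^3 - 134*x^2 + 156*x - 72
which factors as (x - 3)^2*(x - 2)^3. The eigenvalues (with algebraic multiplicities) are λ = 2 with multiplicity 3, λ = 3 with multiplicity 2.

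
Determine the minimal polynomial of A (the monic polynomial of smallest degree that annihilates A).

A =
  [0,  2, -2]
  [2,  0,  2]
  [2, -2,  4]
x^2 - 2*x

The characteristic polynomial is χ_A(x) = x*(x - 2)^2, so the eigenvalues are known. The minimal polynomial is
  m_A(x) = Π_λ (x − λ)^{k_λ}
where k_λ is the size of the *largest* Jordan block for λ (equivalently, the smallest k with (A − λI)^k v = 0 for every generalised eigenvector v of λ).

  λ = 0: largest Jordan block has size 1, contributing (x − 0)
  λ = 2: largest Jordan block has size 1, contributing (x − 2)

So m_A(x) = x*(x - 2) = x^2 - 2*x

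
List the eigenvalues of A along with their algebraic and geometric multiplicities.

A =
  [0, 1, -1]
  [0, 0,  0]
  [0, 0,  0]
λ = 0: alg = 3, geom = 2

Step 1 — factor the characteristic polynomial to read off the algebraic multiplicities:
  χ_A(x) = x^3

Step 2 — compute geometric multiplicities via the rank-nullity identity g(λ) = n − rank(A − λI):
  rank(A − (0)·I) = 1, so dim ker(A − (0)·I) = n − 1 = 2

Summary:
  λ = 0: algebraic multiplicity = 3, geometric multiplicity = 2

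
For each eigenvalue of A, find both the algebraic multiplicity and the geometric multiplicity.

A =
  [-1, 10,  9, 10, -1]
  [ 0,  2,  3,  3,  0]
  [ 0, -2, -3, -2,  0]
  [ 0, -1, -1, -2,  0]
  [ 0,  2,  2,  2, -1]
λ = -1: alg = 5, geom = 3

Step 1 — factor the characteristic polynomial to read off the algebraic multiplicities:
  χ_A(x) = (x + 1)^5

Step 2 — compute geometric multiplicities via the rank-nullity identity g(λ) = n − rank(A − λI):
  rank(A − (-1)·I) = 2, so dim ker(A − (-1)·I) = n − 2 = 3

Summary:
  λ = -1: algebraic multiplicity = 5, geometric multiplicity = 3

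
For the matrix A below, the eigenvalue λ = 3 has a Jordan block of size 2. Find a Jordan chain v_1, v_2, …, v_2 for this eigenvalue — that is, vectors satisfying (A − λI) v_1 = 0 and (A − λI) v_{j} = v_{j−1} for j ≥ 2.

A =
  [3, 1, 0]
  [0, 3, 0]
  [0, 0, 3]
A Jordan chain for λ = 3 of length 2:
v_1 = (1, 0, 0)ᵀ
v_2 = (0, 1, 0)ᵀ

Let N = A − (3)·I. We want v_2 with N^2 v_2 = 0 but N^1 v_2 ≠ 0; then v_{j-1} := N · v_j for j = 2, …, 2.

Pick v_2 = (0, 1, 0)ᵀ.
Then v_1 = N · v_2 = (1, 0, 0)ᵀ.

Sanity check: (A − (3)·I) v_1 = (0, 0, 0)ᵀ = 0. ✓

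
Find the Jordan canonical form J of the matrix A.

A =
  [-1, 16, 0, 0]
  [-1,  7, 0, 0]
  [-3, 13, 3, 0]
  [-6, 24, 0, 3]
J_3(3) ⊕ J_1(3)

The characteristic polynomial is
  det(x·I − A) = x^4 - 12*x^3 + 54*x^2 - 108*x + 81 = (x - 3)^4

Eigenvalues and multiplicities (the geometric multiplicity of λ is n − rank(A − λI), which equals the number of Jordan blocks for λ):
  λ = 3: algebraic multiplicity = 4, geometric multiplicity = 2

Determining the block sizes for each eigenvalue:
  λ = 3: with am = 4 and gm = 2, the partition is not yet determined (e.g. several partitions of 4 into 2 parts exist). Let N = A − (3)·I. Computing rank(N^1) = 2, rank(N^2) = 1, rank(N^3) = 0; the number of blocks of size ≥ j is rank(N^{j−1}) − rank(N^j), giving [2, 1, 1]. So we have 1 block(s) of size 3, 1 block(s) of size 1 → block sizes [3, 1]

Assembling the blocks gives a Jordan form
J =
  [3, 1, 0, 0]
  [0, 3, 1, 0]
  [0, 0, 3, 0]
  [0, 0, 0, 3]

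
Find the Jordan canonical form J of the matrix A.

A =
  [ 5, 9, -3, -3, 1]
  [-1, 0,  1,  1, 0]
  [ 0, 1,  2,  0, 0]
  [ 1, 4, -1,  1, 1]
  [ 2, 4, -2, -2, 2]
J_3(2) ⊕ J_2(2)

The characteristic polynomial is
  det(x·I − A) = x^5 - 10*x^4 + 40*x^3 - 80*x^2 + 80*x - 32 = (x - 2)^5

Eigenvalues and multiplicities (the geometric multiplicity of λ is n − rank(A − λI), which equals the number of Jordan blocks for λ):
  λ = 2: algebraic multiplicity = 5, geometric multiplicity = 2

Determining the block sizes for each eigenvalue:
  λ = 2: with am = 5 and gm = 2, the partition is not yet determined (e.g. several partitions of 5 into 2 parts exist). Let N = A − (2)·I. Computing rank(N^1) = 3, rank(N^2) = 1, rank(N^3) = 0; the number of blocks of size ≥ j is rank(N^{j−1}) − rank(N^j), giving [2, 2, 1]. So we have 1 block(s) of size 3, 1 block(s) of size 2 → block sizes [3, 2]

Assembling the blocks gives a Jordan form
J =
  [2, 1, 0, 0, 0]
  [0, 2, 1, 0, 0]
  [0, 0, 2, 0, 0]
  [0, 0, 0, 2, 1]
  [0, 0, 0, 0, 2]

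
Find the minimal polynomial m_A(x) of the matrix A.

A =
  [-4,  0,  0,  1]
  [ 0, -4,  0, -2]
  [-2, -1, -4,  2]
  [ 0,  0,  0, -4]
x^2 + 8*x + 16

The characteristic polynomial is χ_A(x) = (x + 4)^4, so the eigenvalues are known. The minimal polynomial is
  m_A(x) = Π_λ (x − λ)^{k_λ}
where k_λ is the size of the *largest* Jordan block for λ (equivalently, the smallest k with (A − λI)^k v = 0 for every generalised eigenvector v of λ).

  λ = -4: largest Jordan block has size 2, contributing (x + 4)^2

So m_A(x) = (x + 4)^2 = x^2 + 8*x + 16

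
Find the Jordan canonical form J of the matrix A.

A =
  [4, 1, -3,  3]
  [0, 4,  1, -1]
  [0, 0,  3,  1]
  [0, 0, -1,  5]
J_3(4) ⊕ J_1(4)

The characteristic polynomial is
  det(x·I − A) = x^4 - 16*x^3 + 96*x^2 - 256*x + 256 = (x - 4)^4

Eigenvalues and multiplicities (the geometric multiplicity of λ is n − rank(A − λI), which equals the number of Jordan blocks for λ):
  λ = 4: algebraic multiplicity = 4, geometric multiplicity = 2

Determining the block sizes for each eigenvalue:
  λ = 4: with am = 4 and gm = 2, the partition is not yet determined (e.g. several partitions of 4 into 2 parts exist). Let N = A − (4)·I. Computing rank(N^1) = 2, rank(N^2) = 1, rank(N^3) = 0; the number of blocks of size ≥ j is rank(N^{j−1}) − rank(N^j), giving [2, 1, 1]. So we have 1 block(s) of size 3, 1 block(s) of size 1 → block sizes [3, 1]

Assembling the blocks gives a Jordan form
J =
  [4, 1, 0, 0]
  [0, 4, 1, 0]
  [0, 0, 4, 0]
  [0, 0, 0, 4]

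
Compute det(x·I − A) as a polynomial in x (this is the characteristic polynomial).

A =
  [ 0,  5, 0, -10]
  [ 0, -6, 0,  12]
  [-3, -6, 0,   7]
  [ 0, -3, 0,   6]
x^4

Expanding det(x·I − A) (e.g. by cofactor expansion or by noting that A is similar to its Jordan form J, which has the same characteristic polynomial as A) gives
  χ_A(x) = x^4
which factors as x^4. The eigenvalues (with algebraic multiplicities) are λ = 0 with multiplicity 4.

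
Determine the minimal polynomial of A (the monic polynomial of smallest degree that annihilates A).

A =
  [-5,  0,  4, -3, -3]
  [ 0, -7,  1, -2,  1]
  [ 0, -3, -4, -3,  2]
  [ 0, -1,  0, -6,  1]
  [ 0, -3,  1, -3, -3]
x^3 + 15*x^2 + 75*x + 125

The characteristic polynomial is χ_A(x) = (x + 5)^5, so the eigenvalues are known. The minimal polynomial is
  m_A(x) = Π_λ (x − λ)^{k_λ}
where k_λ is the size of the *largest* Jordan block for λ (equivalently, the smallest k with (A − λI)^k v = 0 for every generalised eigenvector v of λ).

  λ = -5: largest Jordan block has size 3, contributing (x + 5)^3

So m_A(x) = (x + 5)^3 = x^3 + 15*x^2 + 75*x + 125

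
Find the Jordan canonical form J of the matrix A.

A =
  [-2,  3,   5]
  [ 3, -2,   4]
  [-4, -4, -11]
J_3(-5)

The characteristic polynomial is
  det(x·I − A) = x^3 + 15*x^2 + 75*x + 125 = (x + 5)^3

Eigenvalues and multiplicities (the geometric multiplicity of λ is n − rank(A − λI), which equals the number of Jordan blocks for λ):
  λ = -5: algebraic multiplicity = 3, geometric multiplicity = 1

Determining the block sizes for each eigenvalue:
  λ = -5: one block (gm = 1), so the single block has size am = 3 → block sizes [3]

Assembling the blocks gives a Jordan form
J =
  [-5,  1,  0]
  [ 0, -5,  1]
  [ 0,  0, -5]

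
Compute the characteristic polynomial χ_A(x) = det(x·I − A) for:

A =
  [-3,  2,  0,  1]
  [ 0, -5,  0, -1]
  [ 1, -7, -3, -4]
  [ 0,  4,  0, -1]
x^4 + 12*x^3 + 54*x^2 + 108*x + 81

Expanding det(x·I − A) (e.g. by cofactor expansion or by noting that A is similar to its Jordan form J, which has the same characteristic polynomial as A) gives
  χ_A(x) = x^4 + 12*x^3 + 54*x^2 + 108*x + 81
which factors as (x + 3)^4. The eigenvalues (with algebraic multiplicities) are λ = -3 with multiplicity 4.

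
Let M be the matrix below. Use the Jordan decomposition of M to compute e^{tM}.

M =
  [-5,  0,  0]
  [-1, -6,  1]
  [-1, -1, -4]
e^{tM} =
  [exp(-5*t), 0, 0]
  [-t*exp(-5*t), -t*exp(-5*t) + exp(-5*t), t*exp(-5*t)]
  [-t*exp(-5*t), -t*exp(-5*t), t*exp(-5*t) + exp(-5*t)]

Strategy: write M = P · J · P⁻¹ where J is a Jordan canonical form, so e^{tM} = P · e^{tJ} · P⁻¹, and e^{tJ} can be computed block-by-block.

M has Jordan form
J =
  [-5,  1,  0]
  [ 0, -5,  0]
  [ 0,  0, -5]
(up to reordering of blocks).

Per-block formulas:
  For a 1×1 block at λ = -5: exp(t · [-5]) = [e^(-5t)].
  For a 2×2 Jordan block J_2(-5): exp(t · J_2(-5)) = e^(-5t)·(I + t·N), where N is the 2×2 nilpotent shift.

After assembling e^{tJ} and conjugating by P, we get:

e^{tM} =
  [exp(-5*t), 0, 0]
  [-t*exp(-5*t), -t*exp(-5*t) + exp(-5*t), t*exp(-5*t)]
  [-t*exp(-5*t), -t*exp(-5*t), t*exp(-5*t) + exp(-5*t)]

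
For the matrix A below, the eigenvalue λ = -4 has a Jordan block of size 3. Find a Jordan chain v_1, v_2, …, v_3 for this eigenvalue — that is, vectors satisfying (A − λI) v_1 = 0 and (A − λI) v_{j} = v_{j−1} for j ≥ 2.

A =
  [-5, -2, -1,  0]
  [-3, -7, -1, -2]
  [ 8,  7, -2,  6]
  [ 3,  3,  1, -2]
A Jordan chain for λ = -4 of length 3:
v_1 = (-1, -2, 5, 2)ᵀ
v_2 = (-1, -3, 8, 3)ᵀ
v_3 = (1, 0, 0, 0)ᵀ

Let N = A − (-4)·I. We want v_3 with N^3 v_3 = 0 but N^2 v_3 ≠ 0; then v_{j-1} := N · v_j for j = 3, …, 2.

Pick v_3 = (1, 0, 0, 0)ᵀ.
Then v_2 = N · v_3 = (-1, -3, 8, 3)ᵀ.
Then v_1 = N · v_2 = (-1, -2, 5, 2)ᵀ.

Sanity check: (A − (-4)·I) v_1 = (0, 0, 0, 0)ᵀ = 0. ✓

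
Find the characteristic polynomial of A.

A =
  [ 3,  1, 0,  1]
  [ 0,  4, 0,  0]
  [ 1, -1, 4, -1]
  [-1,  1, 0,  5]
x^4 - 16*x^3 + 96*x^2 - 256*x + 256

Expanding det(x·I − A) (e.g. by cofactor expansion or by noting that A is similar to its Jordan form J, which has the same characteristic polynomial as A) gives
  χ_A(x) = x^4 - 16*x^3 + 96*x^2 - 256*x + 256
which factors as (x - 4)^4. The eigenvalues (with algebraic multiplicities) are λ = 4 with multiplicity 4.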